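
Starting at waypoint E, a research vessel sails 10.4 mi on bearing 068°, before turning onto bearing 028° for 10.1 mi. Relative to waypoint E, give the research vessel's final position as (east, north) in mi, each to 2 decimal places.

(14.38, 12.81)

Leg 1 (068°, 10.4 mi): east 10.4 sin 68° = 9.64, north 10.4 cos 68° = 3.90
Leg 2 (028°, 10.1 mi): east 10.1 sin 28° = 4.74, north 10.1 cos 28° = 8.92
Summing: 14.38 mi east, 12.81 mi north → (14.38, 12.81).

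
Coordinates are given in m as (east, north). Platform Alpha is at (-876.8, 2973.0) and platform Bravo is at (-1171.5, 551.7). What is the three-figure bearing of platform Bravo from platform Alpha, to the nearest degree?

187°

Δeast = -1171.5 − -876.8 = -294.70; Δnorth = 551.7 − 2973.0 = -2421.30.
Bearing = atan2(Δeast, Δnorth) mod 360° = 186.94° ≈ 187°.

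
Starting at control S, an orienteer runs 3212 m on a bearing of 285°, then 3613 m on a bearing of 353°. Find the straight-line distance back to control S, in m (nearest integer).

5663 m

Leg 1 (285°, 3212 m): east 3212 sin 285° = -3102.55, north 3212 cos 285° = 831.33
Leg 2 (353°, 3613 m): east 3613 sin 353° = -440.31, north 3613 cos 353° = 3586.07
Net: -3542.87 east, 4417.40 north. Distance = √((-3542.87)² + (4417.40)²) = 5662.623 m.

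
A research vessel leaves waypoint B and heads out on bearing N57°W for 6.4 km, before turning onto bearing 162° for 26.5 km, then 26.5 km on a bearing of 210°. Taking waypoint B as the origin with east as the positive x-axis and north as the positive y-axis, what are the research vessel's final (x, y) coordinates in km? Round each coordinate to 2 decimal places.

Leg 1 (N57°W, 6.4 km): east 6.4 sin 303° = -5.37, north 6.4 cos 303° = 3.49
Leg 2 (162°, 26.5 km): east 26.5 sin 162° = 8.19, north 26.5 cos 162° = -25.20
Leg 3 (210°, 26.5 km): east 26.5 sin 210° = -13.25, north 26.5 cos 210° = -22.95
Summing: -10.43 km east, -44.67 km north → (-10.43, -44.67).

(-10.43, -44.67)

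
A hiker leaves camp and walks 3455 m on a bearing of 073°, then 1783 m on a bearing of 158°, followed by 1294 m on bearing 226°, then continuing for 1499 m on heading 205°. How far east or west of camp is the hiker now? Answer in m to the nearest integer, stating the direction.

2408 m east

Leg 1 (073°, 3455 m): east 3455 sin 73° = 3304.03, north 3455 cos 73° = 1010.14
Leg 2 (158°, 1783 m): east 1783 sin 158° = 667.92, north 1783 cos 158° = -1653.17
Leg 3 (226°, 1294 m): east 1294 sin 226° = -930.83, north 1294 cos 226° = -898.89
Leg 4 (205°, 1499 m): east 1499 sin 205° = -633.50, north 1499 cos 205° = -1358.56
Net east component: 2407.63 m.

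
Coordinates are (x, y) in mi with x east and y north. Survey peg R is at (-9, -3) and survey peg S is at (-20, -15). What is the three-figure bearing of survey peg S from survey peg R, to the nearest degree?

Δeast = -20 − -9 = -11.00; Δnorth = -15 − -3 = -12.00.
Bearing = atan2(Δeast, Δnorth) mod 360° = 222.51° ≈ 223°.

223°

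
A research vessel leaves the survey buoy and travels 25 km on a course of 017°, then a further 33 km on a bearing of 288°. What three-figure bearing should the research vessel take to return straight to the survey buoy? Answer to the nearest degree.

Leg 1 (017°, 25 km): east 25 sin 17° = 7.31, north 25 cos 17° = 23.91
Leg 2 (288°, 33 km): east 33 sin 288° = -31.38, north 33 cos 288° = 10.20
Net displacement: -24.08 east, 34.11 north. Direction back to start is (24.08, -34.11): bearing = atan2(24.08, -34.11) mod 360° = 144.78° ≈ 145°.

145°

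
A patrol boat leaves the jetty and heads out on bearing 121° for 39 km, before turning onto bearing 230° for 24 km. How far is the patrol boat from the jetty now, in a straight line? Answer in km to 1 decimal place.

Leg 1 (121°, 39 km): east 39 sin 121° = 33.43, north 39 cos 121° = -20.09
Leg 2 (230°, 24 km): east 24 sin 230° = -18.39, north 24 cos 230° = -15.43
Net: 15.04 east, -35.51 north. Distance = √((15.04)² + (-35.51)²) = 38.569 km.

38.6 km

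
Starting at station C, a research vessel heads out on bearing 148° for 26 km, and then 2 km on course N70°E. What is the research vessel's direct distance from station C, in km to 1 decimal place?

Leg 1 (148°, 26 km): east 26 sin 148° = 13.78, north 26 cos 148° = -22.05
Leg 2 (N70°E, 2 km): east 2 sin 70° = 1.88, north 2 cos 70° = 0.68
Net: 15.66 east, -21.37 north. Distance = √((15.66)² + (-21.37)²) = 26.488 km.

26.5 km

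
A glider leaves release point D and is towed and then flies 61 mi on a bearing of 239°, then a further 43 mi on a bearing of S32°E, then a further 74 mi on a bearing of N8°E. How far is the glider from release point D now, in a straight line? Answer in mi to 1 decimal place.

19.9 mi

Leg 1 (239°, 61 mi): east 61 sin 239° = -52.29, north 61 cos 239° = -31.42
Leg 2 (S32°E, 43 mi): east 43 sin 148° = 22.79, north 43 cos 148° = -36.47
Leg 3 (N8°E, 74 mi): east 74 sin 8° = 10.30, north 74 cos 8° = 73.28
Net: -19.20 east, 5.40 north. Distance = √((-19.20)² + (5.40)²) = 19.946 mi.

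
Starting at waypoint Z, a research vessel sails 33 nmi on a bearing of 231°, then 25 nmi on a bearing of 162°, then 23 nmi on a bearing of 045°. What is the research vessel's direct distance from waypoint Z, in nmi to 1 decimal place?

28.3 nmi

Leg 1 (231°, 33 nmi): east 33 sin 231° = -25.65, north 33 cos 231° = -20.77
Leg 2 (162°, 25 nmi): east 25 sin 162° = 7.73, north 25 cos 162° = -23.78
Leg 3 (045°, 23 nmi): east 23 sin 45° = 16.26, north 23 cos 45° = 16.26
Net: -1.66 east, -28.28 north. Distance = √((-1.66)² + (-28.28)²) = 28.329 nmi.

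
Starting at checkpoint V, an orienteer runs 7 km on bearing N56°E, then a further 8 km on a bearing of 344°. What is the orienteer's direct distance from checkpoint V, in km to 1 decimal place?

Leg 1 (N56°E, 7 km): east 7 sin 56° = 5.80, north 7 cos 56° = 3.91
Leg 2 (344°, 8 km): east 8 sin 344° = -2.21, north 8 cos 344° = 7.69
Net: 3.60 east, 11.60 north. Distance = √((3.60)² + (11.60)²) = 12.149 km.

12.1 km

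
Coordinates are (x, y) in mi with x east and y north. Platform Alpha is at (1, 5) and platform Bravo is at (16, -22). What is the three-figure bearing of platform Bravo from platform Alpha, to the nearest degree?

151°

Δeast = 16 − 1 = 15.00; Δnorth = -22 − 5 = -27.00.
Bearing = atan2(Δeast, Δnorth) mod 360° = 150.95° ≈ 151°.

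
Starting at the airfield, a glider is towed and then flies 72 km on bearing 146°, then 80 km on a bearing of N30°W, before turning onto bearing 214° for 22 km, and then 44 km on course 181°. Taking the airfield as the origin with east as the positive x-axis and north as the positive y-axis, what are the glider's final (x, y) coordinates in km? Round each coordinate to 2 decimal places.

Leg 1 (146°, 72 km): east 72 sin 146° = 40.26, north 72 cos 146° = -59.69
Leg 2 (N30°W, 80 km): east 80 sin 330° = -40.00, north 80 cos 330° = 69.28
Leg 3 (214°, 22 km): east 22 sin 214° = -12.30, north 22 cos 214° = -18.24
Leg 4 (181°, 44 km): east 44 sin 181° = -0.77, north 44 cos 181° = -43.99
Summing: -12.81 km east, -52.64 km north → (-12.81, -52.64).

(-12.81, -52.64)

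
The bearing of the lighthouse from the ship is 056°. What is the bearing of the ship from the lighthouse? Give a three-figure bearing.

Back-bearing = 056° + 180° = 236°.

236°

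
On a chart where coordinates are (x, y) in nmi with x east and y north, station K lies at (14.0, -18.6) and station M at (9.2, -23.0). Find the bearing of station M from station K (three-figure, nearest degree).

227°

Δeast = 9.2 − 14.0 = -4.80; Δnorth = -23.0 − -18.6 = -4.40.
Bearing = atan2(Δeast, Δnorth) mod 360° = 227.49° ≈ 227°.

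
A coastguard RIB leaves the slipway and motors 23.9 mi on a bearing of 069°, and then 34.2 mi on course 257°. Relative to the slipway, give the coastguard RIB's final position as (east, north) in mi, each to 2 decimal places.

(-11.01, 0.87)

Leg 1 (069°, 23.9 mi): east 23.9 sin 69° = 22.31, north 23.9 cos 69° = 8.56
Leg 2 (257°, 34.2 mi): east 34.2 sin 257° = -33.32, north 34.2 cos 257° = -7.69
Summing: -11.01 mi east, 0.87 mi north → (-11.01, 0.87).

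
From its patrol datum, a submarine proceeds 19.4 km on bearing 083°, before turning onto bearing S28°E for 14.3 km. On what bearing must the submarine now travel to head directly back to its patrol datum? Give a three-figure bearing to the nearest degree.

Leg 1 (083°, 19.4 km): east 19.4 sin 83° = 19.26, north 19.4 cos 83° = 2.36
Leg 2 (S28°E, 14.3 km): east 14.3 sin 152° = 6.71, north 14.3 cos 152° = -12.63
Net displacement: 25.97 east, -10.26 north. Direction back to start is (-25.97, 10.26): bearing = atan2(-25.97, 10.26) mod 360° = 291.56° ≈ 292°.

292°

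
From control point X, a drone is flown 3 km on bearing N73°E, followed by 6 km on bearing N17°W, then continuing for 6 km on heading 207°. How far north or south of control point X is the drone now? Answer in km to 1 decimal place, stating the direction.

1.3 km north

Leg 1 (N73°E, 3 km): east 3 sin 73° = 2.87, north 3 cos 73° = 0.88
Leg 2 (N17°W, 6 km): east 6 sin 343° = -1.75, north 6 cos 343° = 5.74
Leg 3 (207°, 6 km): east 6 sin 207° = -2.72, north 6 cos 207° = -5.35
Net north component: 1.27 km.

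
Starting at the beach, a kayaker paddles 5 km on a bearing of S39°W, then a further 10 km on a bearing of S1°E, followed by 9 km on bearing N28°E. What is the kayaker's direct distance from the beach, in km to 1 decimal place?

Leg 1 (S39°W, 5 km): east 5 sin 219° = -3.15, north 5 cos 219° = -3.89
Leg 2 (S1°E, 10 km): east 10 sin 179° = 0.17, north 10 cos 179° = -10.00
Leg 3 (N28°E, 9 km): east 9 sin 28° = 4.23, north 9 cos 28° = 7.95
Net: 1.25 east, -5.94 north. Distance = √((1.25)² + (-5.94)²) = 6.068 km.

6.1 km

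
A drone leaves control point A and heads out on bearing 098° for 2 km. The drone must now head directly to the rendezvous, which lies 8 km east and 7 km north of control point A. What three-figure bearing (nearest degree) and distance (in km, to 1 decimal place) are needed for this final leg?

040°, 9.4 km

Leg 1 (098°, 2 km): east 2 sin 98° = 1.98, north 2 cos 98° = -0.28
Current position: (1.98, -0.28). Target: (8, 7). Remaining: Δeast = 6.02, Δnorth = 7.28.
Bearing = atan2(6.02, 7.28) mod 360° = 39.59°; distance = √((6.02)² + (7.28)²) = 9.445 km.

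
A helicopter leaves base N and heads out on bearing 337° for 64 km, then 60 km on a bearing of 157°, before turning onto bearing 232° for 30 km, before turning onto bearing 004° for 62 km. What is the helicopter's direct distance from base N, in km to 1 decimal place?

51.5 km

Leg 1 (337°, 64 km): east 64 sin 337° = -25.01, north 64 cos 337° = 58.91
Leg 2 (157°, 60 km): east 60 sin 157° = 23.44, north 60 cos 157° = -55.23
Leg 3 (232°, 30 km): east 30 sin 232° = -23.64, north 30 cos 232° = -18.47
Leg 4 (004°, 62 km): east 62 sin 4° = 4.32, north 62 cos 4° = 61.85
Net: -20.88 east, 47.06 north. Distance = √((-20.88)² + (47.06)²) = 51.485 km.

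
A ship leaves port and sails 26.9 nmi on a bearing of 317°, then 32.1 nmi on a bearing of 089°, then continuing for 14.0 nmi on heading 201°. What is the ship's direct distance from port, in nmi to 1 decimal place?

11.3 nmi

Leg 1 (317°, 26.9 nmi): east 26.9 sin 317° = -18.35, north 26.9 cos 317° = 19.67
Leg 2 (089°, 32.1 nmi): east 32.1 sin 89° = 32.10, north 32.1 cos 89° = 0.56
Leg 3 (201°, 14.0 nmi): east 14.0 sin 201° = -5.02, north 14.0 cos 201° = -13.07
Net: 8.73 east, 7.16 north. Distance = √((8.73)² + (7.16)²) = 11.295 nmi.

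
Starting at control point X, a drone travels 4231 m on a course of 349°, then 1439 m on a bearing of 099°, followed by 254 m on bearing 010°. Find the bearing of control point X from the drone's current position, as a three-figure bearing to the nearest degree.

Leg 1 (349°, 4231 m): east 4231 sin 349° = -807.31, north 4231 cos 349° = 4153.26
Leg 2 (099°, 1439 m): east 1439 sin 99° = 1421.28, north 1439 cos 99° = -225.11
Leg 3 (010°, 254 m): east 254 sin 10° = 44.11, north 254 cos 10° = 250.14
Net displacement: 658.08 east, 4178.30 north. Direction back to start is (-658.08, -4178.30): bearing = atan2(-658.08, -4178.30) mod 360° = 188.95° ≈ 189°.

189°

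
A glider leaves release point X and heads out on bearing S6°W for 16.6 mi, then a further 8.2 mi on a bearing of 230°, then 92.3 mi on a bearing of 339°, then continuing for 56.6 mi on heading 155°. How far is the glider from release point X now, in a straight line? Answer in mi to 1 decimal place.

21.6 mi

Leg 1 (S6°W, 16.6 mi): east 16.6 sin 186° = -1.74, north 16.6 cos 186° = -16.51
Leg 2 (230°, 8.2 mi): east 8.2 sin 230° = -6.28, north 8.2 cos 230° = -5.27
Leg 3 (339°, 92.3 mi): east 92.3 sin 339° = -33.08, north 92.3 cos 339° = 86.17
Leg 4 (155°, 56.6 mi): east 56.6 sin 155° = 23.92, north 56.6 cos 155° = -51.30
Net: -17.17 east, 13.09 north. Distance = √((-17.17)² + (13.09)²) = 21.595 mi.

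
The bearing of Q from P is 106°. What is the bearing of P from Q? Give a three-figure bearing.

286°

Back-bearing = 106° + 180° = 286°.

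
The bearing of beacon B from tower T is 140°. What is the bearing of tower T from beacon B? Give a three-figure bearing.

Back-bearing = 140° + 180° = 320°.

320°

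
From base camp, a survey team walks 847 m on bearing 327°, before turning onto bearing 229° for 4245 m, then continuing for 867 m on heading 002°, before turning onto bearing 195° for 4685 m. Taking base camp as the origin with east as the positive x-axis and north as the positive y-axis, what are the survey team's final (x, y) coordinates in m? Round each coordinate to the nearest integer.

Leg 1 (327°, 847 m): east 847 sin 327° = -461.31, north 847 cos 327° = 710.35
Leg 2 (229°, 4245 m): east 4245 sin 229° = -3203.74, north 4245 cos 229° = -2784.97
Leg 3 (002°, 867 m): east 867 sin 2° = 30.26, north 867 cos 2° = 866.47
Leg 4 (195°, 4685 m): east 4685 sin 195° = -1212.57, north 4685 cos 195° = -4525.36
Summing: -4847.36 m east, -5733.51 m north → (-4847, -5734).

(-4847, -5734)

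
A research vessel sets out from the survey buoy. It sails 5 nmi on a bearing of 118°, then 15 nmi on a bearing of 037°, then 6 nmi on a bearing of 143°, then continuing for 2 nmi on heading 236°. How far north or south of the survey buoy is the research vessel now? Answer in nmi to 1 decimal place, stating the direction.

3.7 nmi north

Leg 1 (118°, 5 nmi): east 5 sin 118° = 4.41, north 5 cos 118° = -2.35
Leg 2 (037°, 15 nmi): east 15 sin 37° = 9.03, north 15 cos 37° = 11.98
Leg 3 (143°, 6 nmi): east 6 sin 143° = 3.61, north 6 cos 143° = -4.79
Leg 4 (236°, 2 nmi): east 2 sin 236° = -1.66, north 2 cos 236° = -1.12
Net north component: 3.72 nmi.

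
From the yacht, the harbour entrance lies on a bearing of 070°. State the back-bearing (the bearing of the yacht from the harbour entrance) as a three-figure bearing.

Back-bearing = 070° + 180° = 250°.

250°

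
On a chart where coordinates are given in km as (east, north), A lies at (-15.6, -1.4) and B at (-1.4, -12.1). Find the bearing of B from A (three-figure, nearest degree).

Δeast = -1.4 − -15.6 = 14.20; Δnorth = -12.1 − -1.4 = -10.70.
Bearing = atan2(Δeast, Δnorth) mod 360° = 127.00° ≈ 127°.

127°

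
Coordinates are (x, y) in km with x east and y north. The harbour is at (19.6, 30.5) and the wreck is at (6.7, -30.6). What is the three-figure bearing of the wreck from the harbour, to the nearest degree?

Δeast = 6.7 − 19.6 = -12.90; Δnorth = -30.6 − 30.5 = -61.10.
Bearing = atan2(Δeast, Δnorth) mod 360° = 191.92° ≈ 192°.

192°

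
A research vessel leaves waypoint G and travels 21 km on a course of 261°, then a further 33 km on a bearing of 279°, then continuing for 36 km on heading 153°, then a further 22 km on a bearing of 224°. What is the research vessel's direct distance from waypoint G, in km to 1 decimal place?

69.6 km

Leg 1 (261°, 21 km): east 21 sin 261° = -20.74, north 21 cos 261° = -3.29
Leg 2 (279°, 33 km): east 33 sin 279° = -32.59, north 33 cos 279° = 5.16
Leg 3 (153°, 36 km): east 36 sin 153° = 16.34, north 36 cos 153° = -32.08
Leg 4 (224°, 22 km): east 22 sin 224° = -15.28, north 22 cos 224° = -15.83
Net: -52.27 east, -46.02 north. Distance = √((-52.27)² + (-46.02)²) = 69.648 km.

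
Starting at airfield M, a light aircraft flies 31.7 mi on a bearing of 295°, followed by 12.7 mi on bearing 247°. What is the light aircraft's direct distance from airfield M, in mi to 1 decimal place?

Leg 1 (295°, 31.7 mi): east 31.7 sin 295° = -28.73, north 31.7 cos 295° = 13.40
Leg 2 (247°, 12.7 mi): east 12.7 sin 247° = -11.69, north 12.7 cos 247° = -4.96
Net: -40.42 east, 8.43 north. Distance = √((-40.42)² + (8.43)²) = 41.291 mi.

41.3 mi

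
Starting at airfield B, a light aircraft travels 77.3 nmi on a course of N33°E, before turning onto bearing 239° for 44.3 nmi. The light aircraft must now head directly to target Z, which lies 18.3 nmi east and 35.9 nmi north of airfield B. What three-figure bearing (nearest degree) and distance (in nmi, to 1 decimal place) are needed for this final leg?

Leg 1 (N33°E, 77.3 nmi): east 77.3 sin 33° = 42.10, north 77.3 cos 33° = 64.83
Leg 2 (239°, 44.3 nmi): east 44.3 sin 239° = -37.97, north 44.3 cos 239° = -22.82
Current position: (4.13, 42.01). Target: (18.3, 35.9). Remaining: Δeast = 14.17, Δnorth = -6.11.
Bearing = atan2(14.17, -6.11) mod 360° = 113.33°; distance = √((14.17)² + (-6.11)²) = 15.434 nmi.

113°, 15.4 nmi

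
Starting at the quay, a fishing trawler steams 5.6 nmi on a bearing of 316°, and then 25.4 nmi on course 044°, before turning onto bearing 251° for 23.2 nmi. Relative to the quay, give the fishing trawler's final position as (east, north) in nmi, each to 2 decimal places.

Leg 1 (316°, 5.6 nmi): east 5.6 sin 316° = -3.89, north 5.6 cos 316° = 4.03
Leg 2 (044°, 25.4 nmi): east 25.4 sin 44° = 17.64, north 25.4 cos 44° = 18.27
Leg 3 (251°, 23.2 nmi): east 23.2 sin 251° = -21.94, north 23.2 cos 251° = -7.55
Summing: -8.18 nmi east, 14.75 nmi north → (-8.18, 14.75).

(-8.18, 14.75)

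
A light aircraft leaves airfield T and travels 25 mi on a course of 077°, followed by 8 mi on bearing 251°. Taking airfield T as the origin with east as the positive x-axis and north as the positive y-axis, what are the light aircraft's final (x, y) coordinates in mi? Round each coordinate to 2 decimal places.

(16.80, 3.02)

Leg 1 (077°, 25 mi): east 25 sin 77° = 24.36, north 25 cos 77° = 5.62
Leg 2 (251°, 8 mi): east 8 sin 251° = -7.56, north 8 cos 251° = -2.60
Summing: 16.80 mi east, 3.02 mi north → (16.80, 3.02).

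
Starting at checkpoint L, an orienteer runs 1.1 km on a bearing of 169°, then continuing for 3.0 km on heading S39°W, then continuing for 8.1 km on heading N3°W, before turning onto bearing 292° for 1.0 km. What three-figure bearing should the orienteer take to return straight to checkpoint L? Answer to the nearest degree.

149°

Leg 1 (169°, 1.1 km): east 1.1 sin 169° = 0.21, north 1.1 cos 169° = -1.08
Leg 2 (S39°W, 3.0 km): east 3.0 sin 219° = -1.89, north 3.0 cos 219° = -2.33
Leg 3 (N3°W, 8.1 km): east 8.1 sin 357° = -0.42, north 8.1 cos 357° = 8.09
Leg 4 (292°, 1.0 km): east 1.0 sin 292° = -0.93, north 1.0 cos 292° = 0.37
Net displacement: -3.03 east, 5.05 north. Direction back to start is (3.03, -5.05): bearing = atan2(3.03, -5.05) mod 360° = 149.05° ≈ 149°.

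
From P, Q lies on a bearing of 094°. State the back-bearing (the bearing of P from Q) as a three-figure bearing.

Back-bearing = 094° + 180° = 274°.

274°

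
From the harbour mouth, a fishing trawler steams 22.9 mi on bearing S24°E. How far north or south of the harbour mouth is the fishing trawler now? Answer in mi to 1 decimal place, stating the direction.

Leg 1 (S24°E, 22.9 mi): east 22.9 sin 156° = 9.31, north 22.9 cos 156° = -20.92
Net north component: -20.92 mi.

20.9 mi south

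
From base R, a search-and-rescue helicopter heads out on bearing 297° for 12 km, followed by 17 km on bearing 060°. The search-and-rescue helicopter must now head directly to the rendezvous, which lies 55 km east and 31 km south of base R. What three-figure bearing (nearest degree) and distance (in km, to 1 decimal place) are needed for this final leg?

131°, 68.0 km

Leg 1 (297°, 12 km): east 12 sin 297° = -10.69, north 12 cos 297° = 5.45
Leg 2 (060°, 17 km): east 17 sin 60° = 14.72, north 17 cos 60° = 8.50
Current position: (4.03, 13.95). Target: (55, -31). Remaining: Δeast = 50.97, Δnorth = -44.95.
Bearing = atan2(50.97, -44.95) mod 360° = 131.41°; distance = √((50.97)² + (-44.95)²) = 67.957 km.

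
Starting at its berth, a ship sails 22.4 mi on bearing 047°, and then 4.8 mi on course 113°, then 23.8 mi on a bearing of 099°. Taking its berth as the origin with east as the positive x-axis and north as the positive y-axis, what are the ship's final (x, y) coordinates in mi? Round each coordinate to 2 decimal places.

Leg 1 (047°, 22.4 mi): east 22.4 sin 47° = 16.38, north 22.4 cos 47° = 15.28
Leg 2 (113°, 4.8 mi): east 4.8 sin 113° = 4.42, north 4.8 cos 113° = -1.88
Leg 3 (099°, 23.8 mi): east 23.8 sin 99° = 23.51, north 23.8 cos 99° = -3.72
Summing: 44.31 mi east, 9.68 mi north → (44.31, 9.68).

(44.31, 9.68)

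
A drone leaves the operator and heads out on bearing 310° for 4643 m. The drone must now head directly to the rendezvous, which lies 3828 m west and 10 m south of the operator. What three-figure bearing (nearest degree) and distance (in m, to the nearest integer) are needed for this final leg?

185°, 3007 m

Leg 1 (310°, 4643 m): east 4643 sin 310° = -3556.74, north 4643 cos 310° = 2984.46
Current position: (-3556.74, 2984.46). Target: (-3828, -10). Remaining: Δeast = -271.26, Δnorth = -2994.46.
Bearing = atan2(-271.26, -2994.46) mod 360° = 185.18°; distance = √((-271.26)² + (-2994.46)²) = 3006.724 m.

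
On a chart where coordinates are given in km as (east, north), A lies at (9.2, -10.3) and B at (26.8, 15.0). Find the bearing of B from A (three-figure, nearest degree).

035°

Δeast = 26.8 − 9.2 = 17.60; Δnorth = 15.0 − -10.3 = 25.30.
Bearing = atan2(Δeast, Δnorth) mod 360° = 34.82° ≈ 035°.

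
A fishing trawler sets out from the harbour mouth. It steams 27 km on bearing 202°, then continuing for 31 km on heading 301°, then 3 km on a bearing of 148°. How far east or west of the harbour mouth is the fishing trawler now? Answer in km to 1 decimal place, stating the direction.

35.1 km west

Leg 1 (202°, 27 km): east 27 sin 202° = -10.11, north 27 cos 202° = -25.03
Leg 2 (301°, 31 km): east 31 sin 301° = -26.57, north 31 cos 301° = 15.97
Leg 3 (148°, 3 km): east 3 sin 148° = 1.59, north 3 cos 148° = -2.54
Net east component: -35.10 km.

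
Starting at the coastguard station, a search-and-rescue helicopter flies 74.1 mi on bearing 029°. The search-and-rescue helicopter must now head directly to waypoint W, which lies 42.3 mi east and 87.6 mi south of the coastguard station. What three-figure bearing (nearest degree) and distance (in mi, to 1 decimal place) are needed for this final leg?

178°, 152.5 mi

Leg 1 (029°, 74.1 mi): east 74.1 sin 29° = 35.92, north 74.1 cos 29° = 64.81
Current position: (35.92, 64.81). Target: (42.3, -87.6). Remaining: Δeast = 6.38, Δnorth = -152.41.
Bearing = atan2(6.38, -152.41) mod 360° = 177.60°; distance = √((6.38)² + (-152.41)²) = 152.543 mi.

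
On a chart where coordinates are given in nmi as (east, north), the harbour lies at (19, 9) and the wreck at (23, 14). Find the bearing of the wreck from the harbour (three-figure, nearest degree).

Δeast = 23 − 19 = 4.00; Δnorth = 14 − 9 = 5.00.
Bearing = atan2(Δeast, Δnorth) mod 360° = 38.66° ≈ 039°.

039°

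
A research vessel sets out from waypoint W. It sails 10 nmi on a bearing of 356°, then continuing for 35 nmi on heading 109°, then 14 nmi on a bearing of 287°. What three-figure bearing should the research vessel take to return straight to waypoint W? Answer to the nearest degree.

262°

Leg 1 (356°, 10 nmi): east 10 sin 356° = -0.70, north 10 cos 356° = 9.98
Leg 2 (109°, 35 nmi): east 35 sin 109° = 33.09, north 35 cos 109° = -11.39
Leg 3 (287°, 14 nmi): east 14 sin 287° = -13.39, north 14 cos 287° = 4.09
Net displacement: 19.01 east, 2.67 north. Direction back to start is (-19.01, -2.67): bearing = atan2(-19.01, -2.67) mod 360° = 261.99° ≈ 262°.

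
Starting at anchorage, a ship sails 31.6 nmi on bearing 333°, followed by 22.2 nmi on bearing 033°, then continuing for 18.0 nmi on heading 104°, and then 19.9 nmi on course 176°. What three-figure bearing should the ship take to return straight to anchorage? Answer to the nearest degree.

216°

Leg 1 (333°, 31.6 nmi): east 31.6 sin 333° = -14.35, north 31.6 cos 333° = 28.16
Leg 2 (033°, 22.2 nmi): east 22.2 sin 33° = 12.09, north 22.2 cos 33° = 18.62
Leg 3 (104°, 18.0 nmi): east 18.0 sin 104° = 17.47, north 18.0 cos 104° = -4.35
Leg 4 (176°, 19.9 nmi): east 19.9 sin 176° = 1.39, north 19.9 cos 176° = -19.85
Net displacement: 16.60 east, 22.57 north. Direction back to start is (-16.60, -22.57): bearing = atan2(-16.60, -22.57) mod 360° = 216.33° ≈ 216°.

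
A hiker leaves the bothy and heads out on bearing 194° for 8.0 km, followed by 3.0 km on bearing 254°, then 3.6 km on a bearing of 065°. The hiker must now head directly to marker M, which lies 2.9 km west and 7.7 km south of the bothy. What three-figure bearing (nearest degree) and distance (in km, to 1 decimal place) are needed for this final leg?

Leg 1 (194°, 8.0 km): east 8.0 sin 194° = -1.94, north 8.0 cos 194° = -7.76
Leg 2 (254°, 3.0 km): east 3.0 sin 254° = -2.88, north 3.0 cos 254° = -0.83
Leg 3 (065°, 3.6 km): east 3.6 sin 65° = 3.26, north 3.6 cos 65° = 1.52
Current position: (-1.56, -7.07). Target: (-2.9, -7.7). Remaining: Δeast = -1.34, Δnorth = -0.63.
Bearing = atan2(-1.34, -0.63) mod 360° = 244.80°; distance = √((-1.34)² + (-0.63)²) = 1.485 km.

245°, 1.5 km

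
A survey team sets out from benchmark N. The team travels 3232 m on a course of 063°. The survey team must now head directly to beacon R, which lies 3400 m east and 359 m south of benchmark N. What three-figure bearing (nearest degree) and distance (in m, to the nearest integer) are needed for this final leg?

164°, 1899 m

Leg 1 (063°, 3232 m): east 3232 sin 63° = 2879.73, north 3232 cos 63° = 1467.30
Current position: (2879.73, 1467.30). Target: (3400, -359). Remaining: Δeast = 520.27, Δnorth = -1826.30.
Bearing = atan2(520.27, -1826.30) mod 360° = 164.10°; distance = √((520.27)² + (-1826.30)²) = 1898.957 m.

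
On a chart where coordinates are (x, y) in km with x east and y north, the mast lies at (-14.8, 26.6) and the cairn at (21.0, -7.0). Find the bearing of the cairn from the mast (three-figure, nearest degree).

133°

Δeast = 21.0 − -14.8 = 35.80; Δnorth = -7.0 − 26.6 = -33.60.
Bearing = atan2(Δeast, Δnorth) mod 360° = 133.18° ≈ 133°.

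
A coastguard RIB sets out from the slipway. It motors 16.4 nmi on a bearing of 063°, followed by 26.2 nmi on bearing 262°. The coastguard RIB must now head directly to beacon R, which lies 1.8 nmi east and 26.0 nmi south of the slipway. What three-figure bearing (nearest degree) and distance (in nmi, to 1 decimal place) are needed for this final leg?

Leg 1 (063°, 16.4 nmi): east 16.4 sin 63° = 14.61, north 16.4 cos 63° = 7.45
Leg 2 (262°, 26.2 nmi): east 26.2 sin 262° = -25.95, north 26.2 cos 262° = -3.65
Current position: (-11.33, 3.80). Target: (1.8, -26.0). Remaining: Δeast = 13.13, Δnorth = -29.80.
Bearing = atan2(13.13, -29.80) mod 360° = 156.22°; distance = √((13.13)² + (-29.80)²) = 32.565 nmi.

156°, 32.6 nmi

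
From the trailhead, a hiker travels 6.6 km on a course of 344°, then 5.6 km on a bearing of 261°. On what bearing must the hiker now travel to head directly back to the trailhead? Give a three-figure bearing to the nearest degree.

127°

Leg 1 (344°, 6.6 km): east 6.6 sin 344° = -1.82, north 6.6 cos 344° = 6.34
Leg 2 (261°, 5.6 km): east 5.6 sin 261° = -5.53, north 5.6 cos 261° = -0.88
Net displacement: -7.35 east, 5.47 north. Direction back to start is (7.35, -5.47): bearing = atan2(7.35, -5.47) mod 360° = 126.65° ≈ 127°.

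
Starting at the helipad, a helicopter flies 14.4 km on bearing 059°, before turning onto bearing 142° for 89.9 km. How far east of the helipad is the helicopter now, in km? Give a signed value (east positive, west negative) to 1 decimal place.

Leg 1 (059°, 14.4 km): east 14.4 sin 59° = 12.34, north 14.4 cos 59° = 7.42
Leg 2 (142°, 89.9 km): east 89.9 sin 142° = 55.35, north 89.9 cos 142° = -70.84
Net east component: 67.69 km.

67.7 km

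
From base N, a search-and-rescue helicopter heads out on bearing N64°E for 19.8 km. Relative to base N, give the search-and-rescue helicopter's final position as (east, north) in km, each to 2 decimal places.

Leg 1 (N64°E, 19.8 km): east 19.8 sin 64° = 17.80, north 19.8 cos 64° = 8.68
Summing: 17.80 km east, 8.68 km north → (17.80, 8.68).

(17.80, 8.68)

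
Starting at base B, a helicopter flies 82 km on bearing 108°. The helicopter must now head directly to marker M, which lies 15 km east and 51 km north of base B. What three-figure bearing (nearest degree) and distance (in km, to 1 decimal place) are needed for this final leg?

Leg 1 (108°, 82 km): east 82 sin 108° = 77.99, north 82 cos 108° = -25.34
Current position: (77.99, -25.34). Target: (15, 51). Remaining: Δeast = -62.99, Δnorth = 76.34.
Bearing = atan2(-62.99, 76.34) mod 360° = 320.47°; distance = √((-62.99)² + (76.34)²) = 98.970 km.

320°, 99.0 km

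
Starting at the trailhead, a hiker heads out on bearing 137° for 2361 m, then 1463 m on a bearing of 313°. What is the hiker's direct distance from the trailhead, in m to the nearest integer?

907 m

Leg 1 (137°, 2361 m): east 2361 sin 137° = 1610.20, north 2361 cos 137° = -1726.73
Leg 2 (313°, 1463 m): east 1463 sin 313° = -1069.97, north 1463 cos 313° = 997.76
Net: 540.23 east, -728.96 north. Distance = √((540.23)² + (-728.96)²) = 907.321 m.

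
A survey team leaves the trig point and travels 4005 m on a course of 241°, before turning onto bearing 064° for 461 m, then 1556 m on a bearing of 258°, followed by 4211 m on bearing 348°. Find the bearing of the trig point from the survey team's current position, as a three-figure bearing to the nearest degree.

111°

Leg 1 (241°, 4005 m): east 4005 sin 241° = -3502.85, north 4005 cos 241° = -1941.66
Leg 2 (064°, 461 m): east 461 sin 64° = 414.34, north 461 cos 64° = 202.09
Leg 3 (258°, 1556 m): east 1556 sin 258° = -1522.00, north 1556 cos 258° = -323.51
Leg 4 (348°, 4211 m): east 4211 sin 348° = -875.52, north 4211 cos 348° = 4118.98
Net displacement: -5486.02 east, 2055.90 north. Direction back to start is (5486.02, -2055.90): bearing = atan2(5486.02, -2055.90) mod 360° = 110.54° ≈ 111°.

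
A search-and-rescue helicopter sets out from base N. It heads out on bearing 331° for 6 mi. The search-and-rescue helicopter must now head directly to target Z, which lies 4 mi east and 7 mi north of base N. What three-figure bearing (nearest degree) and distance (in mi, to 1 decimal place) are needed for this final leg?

076°, 7.1 mi

Leg 1 (331°, 6 mi): east 6 sin 331° = -2.91, north 6 cos 331° = 5.25
Current position: (-2.91, 5.25). Target: (4, 7). Remaining: Δeast = 6.91, Δnorth = 1.75.
Bearing = atan2(6.91, 1.75) mod 360° = 75.77°; distance = √((6.91)² + (1.75)²) = 7.128 mi.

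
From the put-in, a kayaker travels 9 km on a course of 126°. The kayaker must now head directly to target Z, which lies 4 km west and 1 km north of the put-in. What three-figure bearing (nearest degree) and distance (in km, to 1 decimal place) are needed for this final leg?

Leg 1 (126°, 9 km): east 9 sin 126° = 7.28, north 9 cos 126° = -5.29
Current position: (7.28, -5.29). Target: (-4, 1). Remaining: Δeast = -11.28, Δnorth = 6.29.
Bearing = atan2(-11.28, 6.29) mod 360° = 299.14°; distance = √((-11.28)² + (6.29)²) = 12.916 km.

299°, 12.9 km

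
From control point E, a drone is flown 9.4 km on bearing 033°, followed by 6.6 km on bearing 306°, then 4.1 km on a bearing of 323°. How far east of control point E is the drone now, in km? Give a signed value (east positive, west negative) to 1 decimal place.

-2.7 km

Leg 1 (033°, 9.4 km): east 9.4 sin 33° = 5.12, north 9.4 cos 33° = 7.88
Leg 2 (306°, 6.6 km): east 6.6 sin 306° = -5.34, north 6.6 cos 306° = 3.88
Leg 3 (323°, 4.1 km): east 4.1 sin 323° = -2.47, north 4.1 cos 323° = 3.27
Net east component: -2.69 km.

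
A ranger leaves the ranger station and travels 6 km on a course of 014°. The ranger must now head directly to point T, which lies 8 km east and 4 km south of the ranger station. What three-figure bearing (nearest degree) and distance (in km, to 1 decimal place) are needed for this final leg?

146°, 11.8 km

Leg 1 (014°, 6 km): east 6 sin 14° = 1.45, north 6 cos 14° = 5.82
Current position: (1.45, 5.82). Target: (8, -4). Remaining: Δeast = 6.55, Δnorth = -9.82.
Bearing = atan2(6.55, -9.82) mod 360° = 146.31°; distance = √((6.55)² + (-9.82)²) = 11.805 km.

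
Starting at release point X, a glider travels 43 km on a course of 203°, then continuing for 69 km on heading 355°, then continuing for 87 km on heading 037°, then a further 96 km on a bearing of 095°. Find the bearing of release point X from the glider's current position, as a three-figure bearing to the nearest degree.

234°

Leg 1 (203°, 43 km): east 43 sin 203° = -16.80, north 43 cos 203° = -39.58
Leg 2 (355°, 69 km): east 69 sin 355° = -6.01, north 69 cos 355° = 68.74
Leg 3 (037°, 87 km): east 87 sin 37° = 52.36, north 87 cos 37° = 69.48
Leg 4 (095°, 96 km): east 96 sin 95° = 95.63, north 96 cos 95° = -8.37
Net displacement: 125.18 east, 90.27 north. Direction back to start is (-125.18, -90.27): bearing = atan2(-125.18, -90.27) mod 360° = 234.20° ≈ 234°.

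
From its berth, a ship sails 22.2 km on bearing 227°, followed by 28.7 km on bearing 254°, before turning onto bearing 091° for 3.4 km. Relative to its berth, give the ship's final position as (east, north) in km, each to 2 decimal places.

(-40.42, -23.11)

Leg 1 (227°, 22.2 km): east 22.2 sin 227° = -16.24, north 22.2 cos 227° = -15.14
Leg 2 (254°, 28.7 km): east 28.7 sin 254° = -27.59, north 28.7 cos 254° = -7.91
Leg 3 (091°, 3.4 km): east 3.4 sin 91° = 3.40, north 3.4 cos 91° = -0.06
Summing: -40.42 km east, -23.11 km north → (-40.42, -23.11).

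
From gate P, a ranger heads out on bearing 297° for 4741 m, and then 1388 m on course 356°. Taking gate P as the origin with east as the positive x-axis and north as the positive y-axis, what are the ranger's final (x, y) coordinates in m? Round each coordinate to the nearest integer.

Leg 1 (297°, 4741 m): east 4741 sin 297° = -4224.26, north 4741 cos 297° = 2152.37
Leg 2 (356°, 1388 m): east 1388 sin 356° = -96.82, north 1388 cos 356° = 1384.62
Summing: -4321.08 m east, 3536.99 m north → (-4321, 3537).

(-4321, 3537)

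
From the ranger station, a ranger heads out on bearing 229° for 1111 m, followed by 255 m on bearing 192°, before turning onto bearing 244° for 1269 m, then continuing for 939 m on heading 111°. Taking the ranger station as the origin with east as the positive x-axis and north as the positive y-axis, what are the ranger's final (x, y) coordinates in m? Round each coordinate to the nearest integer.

(-1155, -1871)

Leg 1 (229°, 1111 m): east 1111 sin 229° = -838.48, north 1111 cos 229° = -728.88
Leg 2 (192°, 255 m): east 255 sin 192° = -53.02, north 255 cos 192° = -249.43
Leg 3 (244°, 1269 m): east 1269 sin 244° = -1140.57, north 1269 cos 244° = -556.29
Leg 4 (111°, 939 m): east 939 sin 111° = 876.63, north 939 cos 111° = -336.51
Summing: -1155.44 m east, -1871.11 m north → (-1155, -1871).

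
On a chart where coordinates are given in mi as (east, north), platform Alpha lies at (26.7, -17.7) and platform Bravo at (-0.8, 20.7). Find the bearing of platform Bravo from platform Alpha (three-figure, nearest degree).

324°

Δeast = -0.8 − 26.7 = -27.50; Δnorth = 20.7 − -17.7 = 38.40.
Bearing = atan2(Δeast, Δnorth) mod 360° = 324.39° ≈ 324°.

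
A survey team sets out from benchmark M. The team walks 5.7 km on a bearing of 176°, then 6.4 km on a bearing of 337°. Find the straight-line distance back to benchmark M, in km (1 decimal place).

Leg 1 (176°, 5.7 km): east 5.7 sin 176° = 0.40, north 5.7 cos 176° = -5.69
Leg 2 (337°, 6.4 km): east 6.4 sin 337° = -2.50, north 6.4 cos 337° = 5.89
Net: -2.10 east, 0.21 north. Distance = √((-2.10)² + (0.21)²) = 2.113 km.

2.1 km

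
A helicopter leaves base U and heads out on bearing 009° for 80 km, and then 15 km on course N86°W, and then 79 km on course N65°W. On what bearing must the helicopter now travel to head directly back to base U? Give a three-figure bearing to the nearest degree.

Leg 1 (009°, 80 km): east 80 sin 9° = 12.51, north 80 cos 9° = 79.02
Leg 2 (N86°W, 15 km): east 15 sin 274° = -14.96, north 15 cos 274° = 1.05
Leg 3 (N65°W, 79 km): east 79 sin 295° = -71.60, north 79 cos 295° = 33.39
Net displacement: -74.05 east, 113.45 north. Direction back to start is (74.05, -113.45): bearing = atan2(74.05, -113.45) mod 360° = 146.87° ≈ 147°.

147°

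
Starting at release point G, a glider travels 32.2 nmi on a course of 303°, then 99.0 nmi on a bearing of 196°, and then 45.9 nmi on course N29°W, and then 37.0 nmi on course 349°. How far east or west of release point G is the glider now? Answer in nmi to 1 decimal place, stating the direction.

83.6 nmi west

Leg 1 (303°, 32.2 nmi): east 32.2 sin 303° = -27.01, north 32.2 cos 303° = 17.54
Leg 2 (196°, 99.0 nmi): east 99.0 sin 196° = -27.29, north 99.0 cos 196° = -95.16
Leg 3 (N29°W, 45.9 nmi): east 45.9 sin 331° = -22.25, north 45.9 cos 331° = 40.15
Leg 4 (349°, 37.0 nmi): east 37.0 sin 349° = -7.06, north 37.0 cos 349° = 36.32
Net east component: -83.61 nmi.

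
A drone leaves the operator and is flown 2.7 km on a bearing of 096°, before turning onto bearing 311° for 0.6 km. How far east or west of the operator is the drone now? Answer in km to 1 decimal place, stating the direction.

Leg 1 (096°, 2.7 km): east 2.7 sin 96° = 2.69, north 2.7 cos 96° = -0.28
Leg 2 (311°, 0.6 km): east 0.6 sin 311° = -0.45, north 0.6 cos 311° = 0.39
Net east component: 2.23 km.

2.2 km east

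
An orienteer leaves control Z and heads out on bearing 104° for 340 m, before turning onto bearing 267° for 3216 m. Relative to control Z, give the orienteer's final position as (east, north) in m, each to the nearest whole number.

(-2882, -251)

Leg 1 (104°, 340 m): east 340 sin 104° = 329.90, north 340 cos 104° = -82.25
Leg 2 (267°, 3216 m): east 3216 sin 267° = -3211.59, north 3216 cos 267° = -168.31
Summing: -2881.69 m east, -250.57 m north → (-2882, -251).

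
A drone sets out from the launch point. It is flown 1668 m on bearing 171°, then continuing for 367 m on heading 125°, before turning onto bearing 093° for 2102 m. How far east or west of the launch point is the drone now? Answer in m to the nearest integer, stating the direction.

2661 m east

Leg 1 (171°, 1668 m): east 1668 sin 171° = 260.93, north 1668 cos 171° = -1647.46
Leg 2 (125°, 367 m): east 367 sin 125° = 300.63, north 367 cos 125° = -210.50
Leg 3 (093°, 2102 m): east 2102 sin 93° = 2099.12, north 2102 cos 93° = -110.01
Net east component: 2660.68 m.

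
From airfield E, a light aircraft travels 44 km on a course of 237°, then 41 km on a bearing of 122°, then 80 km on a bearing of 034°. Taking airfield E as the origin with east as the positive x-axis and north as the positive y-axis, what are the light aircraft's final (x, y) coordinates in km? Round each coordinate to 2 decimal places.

Leg 1 (237°, 44 km): east 44 sin 237° = -36.90, north 44 cos 237° = -23.96
Leg 2 (122°, 41 km): east 41 sin 122° = 34.77, north 41 cos 122° = -21.73
Leg 3 (034°, 80 km): east 80 sin 34° = 44.74, north 80 cos 34° = 66.32
Summing: 42.60 km east, 20.63 km north → (42.60, 20.63).

(42.60, 20.63)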